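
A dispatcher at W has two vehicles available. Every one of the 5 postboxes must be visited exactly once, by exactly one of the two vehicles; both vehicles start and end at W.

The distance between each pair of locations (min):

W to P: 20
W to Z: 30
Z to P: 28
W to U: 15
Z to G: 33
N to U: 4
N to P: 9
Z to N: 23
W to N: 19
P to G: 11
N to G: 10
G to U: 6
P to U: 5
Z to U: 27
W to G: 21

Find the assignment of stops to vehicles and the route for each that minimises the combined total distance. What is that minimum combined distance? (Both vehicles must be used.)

Check every non-empty split of the stops between the two vehicles; for each half take its own optimal tour:
  {Z} + {N, P, G, U}: 60 + 60 = 120
  {N} + {Z, P, G, U}: 38 + 90 = 128
  {Z, N} + {P, G, U}: 72 + 52 = 124
  {P} + {Z, N, G, U}: 40 + 84 = 124
  {Z, P} + {N, G, U}: 78 + 50 = 128
  {N, P} + {Z, G, U}: 48 + 84 = 132
  … (15 splits in total)
Best: vehicle 1 W → Z → W = 60; vehicle 2 W → N → P → G → U → W = 60; combined 120.

Minimum combined distance: 120 min.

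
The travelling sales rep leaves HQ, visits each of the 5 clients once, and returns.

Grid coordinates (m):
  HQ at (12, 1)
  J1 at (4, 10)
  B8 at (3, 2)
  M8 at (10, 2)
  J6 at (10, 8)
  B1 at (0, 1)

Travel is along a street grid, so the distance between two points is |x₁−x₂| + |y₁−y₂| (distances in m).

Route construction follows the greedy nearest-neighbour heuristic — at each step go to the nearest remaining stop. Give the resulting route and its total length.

42 m along HQ → M8 → J6 → J1 → B8 → B1 → HQ.

From HQ: distances to unvisited — M8=3, J6=9, B8=10, B1=12, J1=17. Nearest is M8 (3).
From M8: distances to unvisited — J6=6, B8=7, B1=11, J1=14. Nearest is J6 (6).
From J6: distances to unvisited — J1=8, B8=13, B1=17. Nearest is J1 (8).
From J1: distances to unvisited — B8=9, B1=13. Nearest is B8 (9).
From B8: distances to unvisited — B1=4. Nearest is B1 (4).
Return B1→HQ: 12.
Total = 3 + 6 + 8 + 9 + 4 + 12 = 42.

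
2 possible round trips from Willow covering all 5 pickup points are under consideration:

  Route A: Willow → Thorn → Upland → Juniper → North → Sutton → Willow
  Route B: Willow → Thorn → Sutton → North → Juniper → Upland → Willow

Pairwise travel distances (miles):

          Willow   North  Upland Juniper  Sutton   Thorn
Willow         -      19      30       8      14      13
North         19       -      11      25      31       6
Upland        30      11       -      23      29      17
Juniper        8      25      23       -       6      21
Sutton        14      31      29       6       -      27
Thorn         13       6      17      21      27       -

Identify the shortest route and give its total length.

123 miles — Route A is the shortest.

Route A: 13 + 17 + 23 + 25 + 31 + 14 = 123
Route B: 13 + 27 + 31 + 25 + 23 + 30 = 149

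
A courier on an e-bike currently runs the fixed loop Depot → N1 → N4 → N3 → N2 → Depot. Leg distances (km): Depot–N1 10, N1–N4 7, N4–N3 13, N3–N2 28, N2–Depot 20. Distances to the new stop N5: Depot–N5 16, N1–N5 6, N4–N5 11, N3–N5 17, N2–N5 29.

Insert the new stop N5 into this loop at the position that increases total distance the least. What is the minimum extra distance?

+10 km — insert N5 between N1 and N4.

Insertion cost between consecutive stops i–j is d(i,N5) + d(N5,j) − d(i,j):
  between Depot and N1: 16 + 6 − 10 = 12
  between N1 and N4: 6 + 11 − 7 = 10
  between N4 and N3: 11 + 17 − 13 = 15
  between N3 and N2: 17 + 29 − 28 = 18
  between N2 and Depot: 29 + 16 − 20 = 25
Cheapest insertion is between N1 and N4, adding 10.
New total = 78 + 10 = 88.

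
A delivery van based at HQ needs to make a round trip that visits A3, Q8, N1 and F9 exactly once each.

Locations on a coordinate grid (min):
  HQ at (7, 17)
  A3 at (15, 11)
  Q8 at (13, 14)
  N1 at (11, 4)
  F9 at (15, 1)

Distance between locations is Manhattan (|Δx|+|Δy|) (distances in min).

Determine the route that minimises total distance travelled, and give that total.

48 min — the shortest possible round trip.

There are 12 distinct closed tours to check (reversals are equivalent).
HQ → A3 → Q8 → N1 → F9 → HQ: 14+5+12+7+24 = 62
HQ → A3 → Q8 → F9 → N1 → HQ: 14+5+15+7+17 = 58
HQ → A3 → N1 → Q8 → F9 → HQ: 14+11+12+15+24 = 76
HQ → A3 → N1 → F9 → Q8 → HQ: 14+11+7+15+9 = 56
HQ → A3 → F9 → Q8 → N1 → HQ: 14+10+15+12+17 = 68
HQ → A3 → F9 → N1 → Q8 → HQ: 14+10+7+12+9 = 52
HQ → Q8 → A3 → N1 → F9 → HQ: 9+5+11+7+24 = 56
HQ → Q8 → A3 → F9 → N1 → HQ: 9+5+10+7+17 = 48
HQ → Q8 → N1 → A3 → F9 → HQ: 9+12+11+10+24 = 66
HQ → Q8 → F9 → A3 → N1 → HQ: 9+15+10+11+17 = 62
HQ → N1 → A3 → Q8 → F9 → HQ: 17+11+5+15+24 = 72
HQ → N1 → Q8 → A3 → F9 → HQ: 17+12+5+10+24 = 68
The minimum is 48.
One optimal route: HQ → Q8 → A3 → F9 → N1 → HQ (or its reverse).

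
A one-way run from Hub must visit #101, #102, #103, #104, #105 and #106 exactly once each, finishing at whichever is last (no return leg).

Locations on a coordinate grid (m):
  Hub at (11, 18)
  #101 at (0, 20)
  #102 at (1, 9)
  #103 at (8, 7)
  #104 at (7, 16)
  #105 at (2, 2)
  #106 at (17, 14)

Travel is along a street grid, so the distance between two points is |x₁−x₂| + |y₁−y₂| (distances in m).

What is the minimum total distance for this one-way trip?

There are 6! = 720 possible orderings.
Hub → #101 → #102 → #103 → #104 → #105 → #106: 13+12+9+10+19+27 = 90
Hub → #101 → #102 → #103 → #104 → #106 → #105: 13+12+9+10+12+27 = 83
Hub → #101 → #102 → #103 → #105 → #104 → #106: 13+12+9+11+19+12 = 76
Hub → #101 → #102 → #103 → #105 → #106 → #104: 13+12+9+11+27+12 = 84
Hub → #101 → #102 → #103 → #106 → #104 → #105: 13+12+9+16+12+19 = 81
Hub → #101 → #102 → #103 → #106 → #105 → #104: 13+12+9+16+27+19 = 96
Hub → #101 → #102 → #104 → #103 → #105 → #106: 13+12+13+10+11+27 = 86
Hub → #101 → #102 → #104 → #103 → #106 → #105: 13+12+13+10+16+27 = 91
… (712 more)
Hub → #106 → #104 → #103 → #105 → #102 → #101: 10+12+10+11+8+12 = 63  ← best
The minimum is 63.
One shortest path: Hub → #106 → #104 → #103 → #105 → #102 → #101.

Minimum one-way distance = 63 m.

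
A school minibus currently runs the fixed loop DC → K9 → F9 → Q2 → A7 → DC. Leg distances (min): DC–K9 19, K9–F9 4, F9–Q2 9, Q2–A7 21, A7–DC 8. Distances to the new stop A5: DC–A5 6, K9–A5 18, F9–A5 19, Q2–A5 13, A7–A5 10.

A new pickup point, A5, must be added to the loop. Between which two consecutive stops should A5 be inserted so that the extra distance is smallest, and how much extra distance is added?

Insertion cost between consecutive stops i–j is d(i,A5) + d(A5,j) − d(i,j):
  between DC and K9: 6 + 18 − 19 = 5
  between K9 and F9: 18 + 19 − 4 = 33
  between F9 and Q2: 19 + 13 − 9 = 23
  between Q2 and A7: 13 + 10 − 21 = 2
  between A7 and DC: 10 + 6 − 8 = 8
Cheapest insertion is between Q2 and A7, adding 2.
New total = 61 + 2 = 63.

+2 min — insert A5 between Q2 and A7.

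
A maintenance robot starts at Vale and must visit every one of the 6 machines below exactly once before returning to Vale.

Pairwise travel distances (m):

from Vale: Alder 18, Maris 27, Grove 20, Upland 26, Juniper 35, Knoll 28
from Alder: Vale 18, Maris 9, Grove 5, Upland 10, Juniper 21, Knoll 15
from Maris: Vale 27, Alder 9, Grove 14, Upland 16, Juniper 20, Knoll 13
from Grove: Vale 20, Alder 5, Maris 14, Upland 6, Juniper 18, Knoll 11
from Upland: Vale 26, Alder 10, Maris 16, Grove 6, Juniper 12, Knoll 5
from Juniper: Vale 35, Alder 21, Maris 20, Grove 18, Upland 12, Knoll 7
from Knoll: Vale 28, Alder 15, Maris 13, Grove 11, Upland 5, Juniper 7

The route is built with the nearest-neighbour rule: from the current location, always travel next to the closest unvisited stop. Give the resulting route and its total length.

Nearest-neighbour total = 88 m; route Vale → Alder → Grove → Upland → Knoll → Juniper → Maris → Vale.

At Vale the remaining stops are Alder 18, Grove 20, Upland 26, Maris 27, Knoll 28, Juniper 35; go to Alder.
At Alder the remaining stops are Grove 5, Maris 9, Upland 10, Knoll 15, Juniper 21; go to Grove.
At Grove the remaining stops are Upland 6, Knoll 11, Maris 14, Juniper 18; go to Upland.
At Upland the remaining stops are Knoll 5, Juniper 12, Maris 16; go to Knoll.
At Knoll the remaining stops are Juniper 7, Maris 13; go to Juniper.
At Juniper the remaining stops are Maris 20; go to Maris.
Return Maris→Vale: 27.
Total = 18 + 5 + 6 + 5 + 7 + 20 + 27 = 88.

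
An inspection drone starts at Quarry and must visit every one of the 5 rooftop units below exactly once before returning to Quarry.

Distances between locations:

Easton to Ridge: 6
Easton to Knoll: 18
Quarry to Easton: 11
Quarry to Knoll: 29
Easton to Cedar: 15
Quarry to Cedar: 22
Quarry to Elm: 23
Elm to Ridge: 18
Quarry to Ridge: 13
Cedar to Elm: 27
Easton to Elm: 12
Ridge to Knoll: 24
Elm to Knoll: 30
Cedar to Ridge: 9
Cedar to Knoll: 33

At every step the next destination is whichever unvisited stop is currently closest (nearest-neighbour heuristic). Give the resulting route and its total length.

Quarry → [Easton:11 / Ridge:13 / Cedar:22 / Elm:23 / Knoll:29] → Easton (11)
Easton → [Ridge:6 / Elm:12 / Cedar:15 / Knoll:18] → Ridge (6)
Ridge → [Cedar:9 / Elm:18 / Knoll:24] → Cedar (9)
Cedar → [Elm:27 / Knoll:33] → Elm (27)
Elm → [Knoll:30] → Knoll (30)
Return Knoll→Quarry: 29.
Total = 11 + 6 + 9 + 27 + 30 + 29 = 112.

112 along Quarry → Easton → Ridge → Cedar → Elm → Knoll → Quarry.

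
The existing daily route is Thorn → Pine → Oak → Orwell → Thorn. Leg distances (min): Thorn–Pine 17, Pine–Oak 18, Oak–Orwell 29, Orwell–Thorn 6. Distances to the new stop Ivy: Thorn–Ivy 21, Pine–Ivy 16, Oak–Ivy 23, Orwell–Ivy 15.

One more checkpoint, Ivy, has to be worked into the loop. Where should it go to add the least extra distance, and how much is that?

Insertion cost between consecutive stops i–j is d(i,Ivy) + d(Ivy,j) − d(i,j):
  between Thorn and Pine: 21 + 16 − 17 = 20
  between Pine and Oak: 16 + 23 − 18 = 21
  between Oak and Orwell: 23 + 15 − 29 = 9
  between Orwell and Thorn: 15 + 21 − 6 = 30
Cheapest insertion is between Oak and Orwell, adding 9.
New total = 70 + 9 = 79.

Adding 9 min by placing Ivy on the Oak–Orwell leg.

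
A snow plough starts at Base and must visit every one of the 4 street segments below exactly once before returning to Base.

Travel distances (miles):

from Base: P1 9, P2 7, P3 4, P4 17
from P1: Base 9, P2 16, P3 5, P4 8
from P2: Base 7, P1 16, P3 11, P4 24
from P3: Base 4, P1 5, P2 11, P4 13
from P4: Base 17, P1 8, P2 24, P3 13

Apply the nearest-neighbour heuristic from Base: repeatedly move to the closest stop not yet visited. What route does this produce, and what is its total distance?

Base → [P3:4 / P2:7 / P1:9 / P4:17] → P3 (4)
P3 → [P1:5 / P2:11 / P4:13] → P1 (5)
P1 → [P4:8 / P2:16] → P4 (8)
P4 → [P2:24] → P2 (24)
Return P2→Base: 7.
Total = 4 + 5 + 8 + 24 + 7 = 48.

Total distance 48 miles via the nearest-neighbour route Base → P3 → P1 → P4 → P2 → Base.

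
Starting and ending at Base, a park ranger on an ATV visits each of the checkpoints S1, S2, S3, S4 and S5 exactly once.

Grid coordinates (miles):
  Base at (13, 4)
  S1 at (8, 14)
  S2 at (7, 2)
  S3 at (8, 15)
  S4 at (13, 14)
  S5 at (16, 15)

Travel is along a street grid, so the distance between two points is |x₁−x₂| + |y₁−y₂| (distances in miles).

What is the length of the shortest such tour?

Minimum total distance: 44 miles.

With 5 stops there are 5!/2 = 60 distinct round trips (a route and its reverse cost the same).
Base-S1-S2-S3-S4-S5-Base: 15+13+14+6+4+14 = 66
Base-S1-S2-S3-S5-S4-Base: 15+13+14+8+4+10 = 64
Base-S1-S2-S4-S3-S5-Base: 15+13+18+6+8+14 = 74
Base-S1-S2-S4-S5-S3-Base: 15+13+18+4+8+16 = 74
Base-S1-S2-S5-S3-S4-Base: 15+13+22+8+6+10 = 74
Base-S1-S2-S5-S4-S3-Base: 15+13+22+4+6+16 = 76
Base-S1-S3-S2-S4-S5-Base: 15+1+14+18+4+14 = 66
Base-S1-S3-S2-S5-S4-Base: 15+1+14+22+4+10 = 66
Base-S1-S3-S4-S2-S5-Base: 15+1+6+18+22+14 = 76
Base-S1-S3-S4-S5-S2-Base: 15+1+6+4+22+8 = 56
Base-S1-S3-S5-S2-S4-Base: 15+1+8+22+18+10 = 74
Base-S1-S3-S5-S4-S2-Base: 15+1+8+4+18+8 = 54
Base-S1-S4-S2-S3-S5-Base: 15+5+18+14+8+14 = 74
Base-S1-S4-S2-S5-S3-Base: 15+5+18+22+8+16 = 84
… (46 more)
Base-S2-S1-S3-S5-S4-Base: 8+13+1+8+4+10 = 44  ← best
The minimum is 44.
One optimal route: Base → S2 → S1 → S3 → S5 → S4 → Base (or its reverse).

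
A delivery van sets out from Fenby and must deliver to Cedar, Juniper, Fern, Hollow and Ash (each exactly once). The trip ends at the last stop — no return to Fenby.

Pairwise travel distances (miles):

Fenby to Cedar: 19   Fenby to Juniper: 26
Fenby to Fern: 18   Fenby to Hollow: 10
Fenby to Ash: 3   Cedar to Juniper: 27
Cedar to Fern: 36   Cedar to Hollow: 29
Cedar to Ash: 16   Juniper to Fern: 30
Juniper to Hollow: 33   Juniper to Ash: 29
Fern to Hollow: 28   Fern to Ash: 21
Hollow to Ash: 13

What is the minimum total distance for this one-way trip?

There are 5! = 120 possible orderings.
Fenby→Cedar→Juniper→Fern→Hollow→Ash: 19+27+30+28+13 = 117
Fenby→Cedar→Juniper→Fern→Ash→Hollow: 19+27+30+21+13 = 110
Fenby→Cedar→Juniper→Hollow→Fern→Ash: 19+27+33+28+21 = 128
Fenby→Cedar→Juniper→Hollow→Ash→Fern: 19+27+33+13+21 = 113
Fenby→Cedar→Juniper→Ash→Fern→Hollow: 19+27+29+21+28 = 124
Fenby→Cedar→Juniper→Ash→Hollow→Fern: 19+27+29+13+28 = 116
Fenby→Cedar→Fern→Juniper→Hollow→Ash: 19+36+30+33+13 = 131
Fenby→Cedar→Fern→Juniper→Ash→Hollow: 19+36+30+29+13 = 127
Fenby→Cedar→Fern→Hollow→Juniper→Ash: 19+36+28+33+29 = 145
Fenby→Cedar→Fern→Hollow→Ash→Juniper: 19+36+28+13+29 = 125
Fenby→Cedar→Fern→Ash→Juniper→Hollow: 19+36+21+29+33 = 138
Fenby→Cedar→Fern→Ash→Hollow→Juniper: 19+36+21+13+33 = 122
Fenby→Cedar→Hollow→Juniper→Fern→Ash: 19+29+33+30+21 = 132
Fenby→Cedar→Hollow→Juniper→Ash→Fern: 19+29+33+29+21 = 131
… (106 more)
Fenby→Hollow→Ash→Cedar→Juniper→Fern: 10+13+16+27+30 = 96  ← best
The minimum is 96.
One shortest path: Fenby → Hollow → Ash → Cedar → Juniper → Fern.

Shortest open route: 96 miles.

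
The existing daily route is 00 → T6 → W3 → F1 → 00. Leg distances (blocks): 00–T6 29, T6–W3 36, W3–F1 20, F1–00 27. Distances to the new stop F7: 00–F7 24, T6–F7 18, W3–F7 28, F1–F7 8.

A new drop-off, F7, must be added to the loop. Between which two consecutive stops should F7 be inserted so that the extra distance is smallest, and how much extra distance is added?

Insertion cost between consecutive stops i–j is d(i,F7) + d(F7,j) − d(i,j):
  between 00 and T6: 24 + 18 − 29 = 13
  between T6 and W3: 18 + 28 − 36 = 10
  between W3 and F1: 28 + 8 − 20 = 16
  between F1 and 00: 8 + 24 − 27 = 5
Cheapest insertion is between F1 and 00, adding 5.
New total = 112 + 5 = 117.

+5 blocks — insert F7 between F1 and 00.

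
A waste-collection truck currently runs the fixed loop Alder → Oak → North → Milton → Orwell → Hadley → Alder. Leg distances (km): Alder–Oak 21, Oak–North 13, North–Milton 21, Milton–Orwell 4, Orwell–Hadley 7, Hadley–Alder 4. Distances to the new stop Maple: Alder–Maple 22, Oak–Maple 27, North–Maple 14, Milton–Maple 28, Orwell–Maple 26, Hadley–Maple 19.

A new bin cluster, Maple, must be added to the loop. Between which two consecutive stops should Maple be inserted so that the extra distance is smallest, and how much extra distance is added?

Insertion cost between consecutive stops i–j is d(i,Maple) + d(Maple,j) − d(i,j):
  between Alder and Oak: 22 + 27 − 21 = 28
  between Oak and North: 27 + 14 − 13 = 28
  between North and Milton: 14 + 28 − 21 = 21
  between Milton and Orwell: 28 + 26 − 4 = 50
  between Orwell and Hadley: 26 + 19 − 7 = 38
  between Hadley and Alder: 19 + 22 − 4 = 37
Cheapest insertion is between North and Milton, adding 21.
New total = 70 + 21 = 91.

Adding 21 km by placing Maple on the North–Milton leg.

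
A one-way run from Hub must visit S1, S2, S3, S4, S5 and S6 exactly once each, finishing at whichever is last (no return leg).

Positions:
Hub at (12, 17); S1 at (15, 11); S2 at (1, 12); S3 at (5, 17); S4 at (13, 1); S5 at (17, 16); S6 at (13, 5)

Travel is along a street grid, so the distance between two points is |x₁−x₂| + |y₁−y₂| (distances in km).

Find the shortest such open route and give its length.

Minimum one-way distance = 55 km.

There are 6! = 720 possible orderings.
Hub → S1 → S2 → S3 → S4 → S5 → S6: 9+15+9+24+19+15 = 91
Hub → S1 → S2 → S3 → S4 → S6 → S5: 9+15+9+24+4+15 = 76
Hub → S1 → S2 → S3 → S5 → S4 → S6: 9+15+9+13+19+4 = 69
Hub → S1 → S2 → S3 → S5 → S6 → S4: 9+15+9+13+15+4 = 65
Hub → S1 → S2 → S3 → S6 → S4 → S5: 9+15+9+20+4+19 = 76
Hub → S1 → S2 → S3 → S6 → S5 → S4: 9+15+9+20+15+19 = 87
Hub → S1 → S2 → S4 → S3 → S5 → S6: 9+15+23+24+13+15 = 99
Hub → S1 → S2 → S4 → S3 → S6 → S5: 9+15+23+24+20+15 = 106
… (712 more)
Hub → S3 → S2 → S5 → S1 → S6 → S4: 7+9+20+7+8+4 = 55  ← best
The minimum is 55.
One shortest path: Hub → S3 → S2 → S5 → S1 → S6 → S4.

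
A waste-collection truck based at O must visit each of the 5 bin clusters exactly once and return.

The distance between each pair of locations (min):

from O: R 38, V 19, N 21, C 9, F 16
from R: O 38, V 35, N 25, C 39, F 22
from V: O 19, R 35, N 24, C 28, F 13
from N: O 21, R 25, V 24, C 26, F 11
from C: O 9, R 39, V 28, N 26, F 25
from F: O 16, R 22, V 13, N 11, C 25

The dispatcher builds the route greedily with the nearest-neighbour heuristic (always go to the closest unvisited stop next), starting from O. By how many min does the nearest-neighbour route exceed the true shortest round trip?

Excess over optimum: 28 min.

From O: C=9, F=16, V=19, N=21, R=38 → choose C (9).
From C: F=25, N=26, V=28, R=39 → choose F (25).
From F: N=11, V=13, R=22 → choose N (11).
From N: V=24, R=25 → choose V (24).
From V: R=35 → choose R (35).
NN route O → C → F → N → V → R → O costs 142.
Optimal: O → V → F → R → N → C → O costs 114 (by enumerating all 60 distinct tours).
Excess = 142 − 114 = 28.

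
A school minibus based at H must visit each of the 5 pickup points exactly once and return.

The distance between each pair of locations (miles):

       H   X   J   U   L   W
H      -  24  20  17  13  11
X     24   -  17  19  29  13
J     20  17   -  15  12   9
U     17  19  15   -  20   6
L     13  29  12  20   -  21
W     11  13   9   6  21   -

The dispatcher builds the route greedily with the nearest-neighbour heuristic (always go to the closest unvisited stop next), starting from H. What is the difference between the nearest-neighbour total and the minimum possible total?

The nearest-neighbour route is 19 miles longer than optimal.

H: W=11, L=13, U=17, J=20, X=24 ⇒ W
W: U=6, J=9, X=13, L=21 ⇒ U
U: J=15, X=19, L=20 ⇒ J
J: L=12, X=17 ⇒ L
L: X=29 ⇒ X
NN route H → W → U → J → L → X → H costs 97.
Optimal: H → U → W → X → J → L → H costs 78 (by enumerating all 60 distinct tours).
Excess = 97 − 78 = 19.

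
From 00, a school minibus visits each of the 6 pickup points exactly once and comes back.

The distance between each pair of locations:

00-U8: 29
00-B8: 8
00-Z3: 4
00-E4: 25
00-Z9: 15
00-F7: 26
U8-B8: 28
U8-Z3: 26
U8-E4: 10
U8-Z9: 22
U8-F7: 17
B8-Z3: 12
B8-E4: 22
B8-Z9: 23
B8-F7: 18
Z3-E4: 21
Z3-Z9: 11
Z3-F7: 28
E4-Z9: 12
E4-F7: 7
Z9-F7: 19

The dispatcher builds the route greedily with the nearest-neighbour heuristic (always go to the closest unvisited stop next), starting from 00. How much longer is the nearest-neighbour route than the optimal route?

7 longer than the optimal tour.

From 00: Z3=4, B8=8, Z9=15, E4=25, F7=26, U8=29 → choose Z3 (4).
From Z3: Z9=11, B8=12, E4=21, U8=26, F7=28 → choose Z9 (11).
From Z9: E4=12, F7=19, U8=22, B8=23 → choose E4 (12).
From E4: F7=7, U8=10, B8=22 → choose F7 (7).
From F7: U8=17, B8=18 → choose U8 (17).
From U8: B8=28 → choose B8 (28).
NN route 00 → Z3 → Z9 → E4 → F7 → U8 → B8 → 00 costs 87.
Optimal: 00 → B8 → F7 → U8 → E4 → Z9 → Z3 → 00 costs 80 (by enumerating all 360 distinct tours).
Excess = 87 − 80 = 7.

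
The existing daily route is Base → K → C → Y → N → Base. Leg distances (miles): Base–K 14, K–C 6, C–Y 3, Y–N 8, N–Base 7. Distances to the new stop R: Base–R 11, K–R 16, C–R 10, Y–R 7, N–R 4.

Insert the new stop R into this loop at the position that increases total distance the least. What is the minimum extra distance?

Insertion cost between consecutive stops i–j is d(i,R) + d(R,j) − d(i,j):
  between Base and K: 11 + 16 − 14 = 13
  between K and C: 16 + 10 − 6 = 20
  between C and Y: 10 + 7 − 3 = 14
  between Y and N: 7 + 4 − 8 = 3
  between N and Base: 4 + 11 − 7 = 8
Cheapest insertion is between Y and N, adding 3.
New total = 38 + 3 = 41.

+3 miles — insert R between Y and N.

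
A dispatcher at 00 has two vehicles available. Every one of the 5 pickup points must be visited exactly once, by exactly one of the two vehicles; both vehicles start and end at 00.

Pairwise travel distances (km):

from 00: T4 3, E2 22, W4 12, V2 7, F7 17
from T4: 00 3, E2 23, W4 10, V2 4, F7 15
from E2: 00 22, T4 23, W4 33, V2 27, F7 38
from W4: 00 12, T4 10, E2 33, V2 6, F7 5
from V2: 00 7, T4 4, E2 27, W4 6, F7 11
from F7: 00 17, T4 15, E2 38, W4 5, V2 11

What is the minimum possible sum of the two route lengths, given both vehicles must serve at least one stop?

79 km — the smallest possible combined total.

Check every non-empty split of the stops between the two vehicles; for each half take its own optimal tour:
  {T4} + {E2, W4, V2, F7}: 6 + 77 = 83
  {E2} + {T4, W4, V2, F7}: 44 + 35 = 79
  {T4, E2} + {W4, V2, F7}: 48 + 35 = 83
  {W4} + {T4, E2, V2, F7}: 24 + 77 = 101
  {T4, W4} + {E2, V2, F7}: 25 + 77 = 102
  {E2, W4} + {T4, V2, F7}: 67 + 35 = 102
  … (15 splits in total)
Best: vehicle 1 00 → E2 → 00 = 44; vehicle 2 00 → T4 → V2 → W4 → F7 → 00 = 35; combined 79.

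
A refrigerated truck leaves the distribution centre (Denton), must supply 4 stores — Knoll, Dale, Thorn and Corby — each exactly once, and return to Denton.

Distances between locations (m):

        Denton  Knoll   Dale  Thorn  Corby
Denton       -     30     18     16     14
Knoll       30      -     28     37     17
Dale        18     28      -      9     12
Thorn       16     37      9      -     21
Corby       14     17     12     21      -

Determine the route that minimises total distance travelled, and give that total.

There are 12 distinct closed tours to check (reversals are equivalent).
Denton→Knoll→Dale→Thorn→Corby→Denton: 30+28+9+21+14 = 102
Denton→Knoll→Dale→Corby→Thorn→Denton: 30+28+12+21+16 = 107
Denton→Knoll→Thorn→Dale→Corby→Denton: 30+37+9+12+14 = 102
Denton→Knoll→Thorn→Corby→Dale→Denton: 30+37+21+12+18 = 118
Denton→Knoll→Corby→Dale→Thorn→Denton: 30+17+12+9+16 = 84
Denton→Knoll→Corby→Thorn→Dale→Denton: 30+17+21+9+18 = 95
Denton→Dale→Knoll→Thorn→Corby→Denton: 18+28+37+21+14 = 118
Denton→Dale→Knoll→Corby→Thorn→Denton: 18+28+17+21+16 = 100
Denton→Dale→Thorn→Knoll→Corby→Denton: 18+9+37+17+14 = 95
Denton→Dale→Corby→Knoll→Thorn→Denton: 18+12+17+37+16 = 100
Denton→Thorn→Knoll→Dale→Corby→Denton: 16+37+28+12+14 = 107
Denton→Thorn→Dale→Knoll→Corby→Denton: 16+9+28+17+14 = 84
The minimum is 84.
One optimal route: Denton → Knoll → Corby → Dale → Thorn → Denton (or its reverse).

Minimum total distance: 84 m.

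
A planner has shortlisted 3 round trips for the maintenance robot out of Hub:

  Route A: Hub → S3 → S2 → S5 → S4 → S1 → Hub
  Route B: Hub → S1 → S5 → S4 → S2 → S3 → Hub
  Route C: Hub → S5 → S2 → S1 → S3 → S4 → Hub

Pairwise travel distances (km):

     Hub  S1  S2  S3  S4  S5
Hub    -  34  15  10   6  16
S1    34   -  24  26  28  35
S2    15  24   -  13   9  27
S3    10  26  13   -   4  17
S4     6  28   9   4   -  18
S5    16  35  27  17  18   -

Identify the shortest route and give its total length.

Shortest is Route C, total 103 km.

Route A: 10 + 13 + 27 + 18 + 28 + 34 = 130
Route B: 34 + 35 + 18 + 9 + 13 + 10 = 119
Route C: 16 + 27 + 24 + 26 + 4 + 6 = 103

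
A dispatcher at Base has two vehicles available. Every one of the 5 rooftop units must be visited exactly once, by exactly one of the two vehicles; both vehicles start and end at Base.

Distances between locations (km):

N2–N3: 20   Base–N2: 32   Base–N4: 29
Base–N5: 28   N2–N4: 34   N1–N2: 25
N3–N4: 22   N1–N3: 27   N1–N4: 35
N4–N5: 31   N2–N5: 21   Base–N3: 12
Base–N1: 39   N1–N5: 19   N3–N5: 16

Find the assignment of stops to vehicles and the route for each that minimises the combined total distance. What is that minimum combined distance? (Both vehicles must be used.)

There are 2^4 − 1 = 15 ways to divide the 5 stops into two non-empty groups. For each, the best each vehicle can do is its own shortest tour through its group:
  {N1} + {N2, N3, N4, N5}: 78 + 112 = 190
  {N2} + {N1, N3, N4, N5}: 64 + 111 = 175
  {N1, N2} + {N3, N4, N5}: 96 + 88 = 184
  {N3} + {N1, N2, N4, N5}: 24 + 135 = 159
  {N1, N3} + {N2, N4, N5}: 78 + 112 = 190
  {N2, N3} + {N1, N4, N5}: 64 + 111 = 175
  … (15 splits in total)
Best: vehicle 1 Base → N3 → Base = 24; vehicle 2 Base → N4 → N2 → N1 → N5 → Base = 135; combined 159.

159 km — the smallest possible combined total.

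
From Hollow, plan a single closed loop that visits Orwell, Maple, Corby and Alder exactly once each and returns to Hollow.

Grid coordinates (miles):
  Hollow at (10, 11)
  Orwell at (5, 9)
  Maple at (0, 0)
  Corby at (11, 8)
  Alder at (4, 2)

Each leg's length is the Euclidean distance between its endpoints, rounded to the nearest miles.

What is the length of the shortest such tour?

With 4 stops there are 4!/2 = 12 distinct round trips (a route and its reverse cost the same).
Hollow→Orwell→Maple→Corby→Alder→Hollow: 5+10+14+9+11 = 49
Hollow→Orwell→Maple→Alder→Corby→Hollow: 5+10+4+9+3 = 31
Hollow→Orwell→Corby→Maple→Alder→Hollow: 5+6+14+4+11 = 40
Hollow→Orwell→Corby→Alder→Maple→Hollow: 5+6+9+4+15 = 39
Hollow→Orwell→Alder→Maple→Corby→Hollow: 5+7+4+14+3 = 33
Hollow→Orwell→Alder→Corby→Maple→Hollow: 5+7+9+14+15 = 50
Hollow→Maple→Orwell→Corby→Alder→Hollow: 15+10+6+9+11 = 51
Hollow→Maple→Orwell→Alder→Corby→Hollow: 15+10+7+9+3 = 44
Hollow→Maple→Corby→Orwell→Alder→Hollow: 15+14+6+7+11 = 53
Hollow→Maple→Alder→Orwell→Corby→Hollow: 15+4+7+6+3 = 35
Hollow→Corby→Orwell→Maple→Alder→Hollow: 3+6+10+4+11 = 34
Hollow→Corby→Maple→Orwell→Alder→Hollow: 3+14+10+7+11 = 45
The minimum is 31.
One optimal route: Hollow → Orwell → Maple → Alder → Corby → Hollow (or its reverse).

31 miles — the shortest possible round trip.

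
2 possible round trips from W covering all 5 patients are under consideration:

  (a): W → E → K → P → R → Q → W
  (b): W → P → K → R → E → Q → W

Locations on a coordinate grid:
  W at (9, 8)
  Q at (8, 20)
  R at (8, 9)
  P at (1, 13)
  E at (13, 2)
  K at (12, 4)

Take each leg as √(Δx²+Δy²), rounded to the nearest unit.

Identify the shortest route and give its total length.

(a): 7 + 2 + 14 + 8 + 11 + 12 = 54
(b): 9 + 14 + 6 + 9 + 19 + 12 = 69

54 — (a) is the shortest.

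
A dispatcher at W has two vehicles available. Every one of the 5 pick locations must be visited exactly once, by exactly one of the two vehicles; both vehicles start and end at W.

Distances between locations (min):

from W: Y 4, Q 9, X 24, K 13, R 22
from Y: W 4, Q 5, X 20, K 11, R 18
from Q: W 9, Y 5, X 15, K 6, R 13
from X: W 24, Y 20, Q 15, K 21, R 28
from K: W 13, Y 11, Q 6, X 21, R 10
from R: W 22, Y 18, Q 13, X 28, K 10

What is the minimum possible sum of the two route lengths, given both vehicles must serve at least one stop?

83 min — the smallest possible combined total.

Check every non-empty split of the stops between the two vehicles; for each half take its own optimal tour:
  {Y} + {Q, X, K, R}: 8 + 75 = 83
  {Q} + {Y, X, K, R}: 18 + 75 = 93
  {Y, Q} + {X, K, R}: 18 + 75 = 93
  {X} + {Y, Q, K, R}: 48 + 45 = 93
  {Y, X} + {Q, K, R}: 48 + 45 = 93
  {Q, X} + {Y, K, R}: 48 + 45 = 93
  … (15 splits in total)
Best: vehicle 1 W → Y → W = 8; vehicle 2 W → Q → X → R → K → W = 75; combined 83.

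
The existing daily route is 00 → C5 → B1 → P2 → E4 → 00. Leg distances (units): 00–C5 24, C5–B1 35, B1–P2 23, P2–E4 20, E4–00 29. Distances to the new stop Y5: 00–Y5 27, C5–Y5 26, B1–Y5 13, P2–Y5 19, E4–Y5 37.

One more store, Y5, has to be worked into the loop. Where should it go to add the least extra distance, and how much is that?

Insertion cost between consecutive stops i–j is d(i,Y5) + d(Y5,j) − d(i,j):
  between 00 and C5: 27 + 26 − 24 = 29
  between C5 and B1: 26 + 13 − 35 = 4
  between B1 and P2: 13 + 19 − 23 = 9
  between P2 and E4: 19 + 37 − 20 = 36
  between E4 and 00: 37 + 27 − 29 = 35
Cheapest insertion is between C5 and B1, adding 4.
New total = 131 + 4 = 135.

+4 — insert Y5 between C5 and B1.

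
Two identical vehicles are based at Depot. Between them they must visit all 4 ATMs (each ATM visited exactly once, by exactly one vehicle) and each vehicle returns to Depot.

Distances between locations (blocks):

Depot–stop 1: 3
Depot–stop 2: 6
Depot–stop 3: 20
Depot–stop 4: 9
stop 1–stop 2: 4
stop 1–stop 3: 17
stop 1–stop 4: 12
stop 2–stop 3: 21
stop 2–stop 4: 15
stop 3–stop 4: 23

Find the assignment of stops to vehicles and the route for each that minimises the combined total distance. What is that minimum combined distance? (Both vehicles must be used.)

64 blocks — the smallest possible combined total.

There are 2^3 − 1 = 7 ways to divide the 4 stops into two non-empty groups. For each, the best each vehicle can do is its own shortest tour through its group:
  {stop 1} + {stop 2, stop 3, stop 4}: 6 + 59 = 65
  {stop 2} + {stop 1, stop 3, stop 4}: 12 + 52 = 64
  {stop 1, stop 2} + {stop 3, stop 4}: 13 + 52 = 65
  {stop 3} + {stop 1, stop 2, stop 4}: 40 + 31 = 71
  {stop 1, stop 3} + {stop 2, stop 4}: 40 + 30 = 70
  {stop 2, stop 3} + {stop 1, stop 4}: 47 + 24 = 71
  … (7 splits in total)
Best: vehicle 1 Depot → stop 2 → Depot = 12; vehicle 2 Depot → stop 1 → stop 3 → stop 4 → Depot = 52; combined 64.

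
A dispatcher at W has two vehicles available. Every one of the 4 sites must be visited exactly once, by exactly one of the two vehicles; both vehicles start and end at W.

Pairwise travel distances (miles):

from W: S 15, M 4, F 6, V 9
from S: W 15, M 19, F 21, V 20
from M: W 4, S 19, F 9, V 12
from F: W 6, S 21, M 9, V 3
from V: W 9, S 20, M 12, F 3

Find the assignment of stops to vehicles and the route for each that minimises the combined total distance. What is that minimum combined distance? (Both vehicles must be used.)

Minimum combined distance: 52 miles.

There are 2^3 − 1 = 7 ways to divide the 4 stops into two non-empty groups. For each, the best each vehicle can do is its own shortest tour through its group:
  {S} + {M, F, V}: 30 + 25 = 55
  {M} + {S, F, V}: 8 + 44 = 52
  {S, M} + {F, V}: 38 + 18 = 56
  {F} + {S, M, V}: 12 + 51 = 63
  {S, F} + {M, V}: 42 + 25 = 67
  {M, F} + {S, V}: 19 + 44 = 63
  … (7 splits in total)
Best: vehicle 1 W → M → W = 8; vehicle 2 W → S → V → F → W = 44; combined 52.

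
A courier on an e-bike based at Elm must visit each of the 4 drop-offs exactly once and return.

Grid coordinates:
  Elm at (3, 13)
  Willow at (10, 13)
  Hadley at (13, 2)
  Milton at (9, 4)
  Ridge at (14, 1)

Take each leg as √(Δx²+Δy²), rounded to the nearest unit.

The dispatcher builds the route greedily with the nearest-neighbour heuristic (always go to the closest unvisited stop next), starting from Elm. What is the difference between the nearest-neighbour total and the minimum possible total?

From Elm: Willow=7, Milton=11, Hadley=15, Ridge=16 → choose Willow (7).
From Willow: Milton=9, Hadley=11, Ridge=13 → choose Milton (9).
From Milton: Hadley=4, Ridge=6 → choose Hadley (4).
From Hadley: Ridge=1 → choose Ridge (1).
NN route Elm → Willow → Milton → Hadley → Ridge → Elm costs 37.
Optimal: Elm → Willow → Hadley → Ridge → Milton → Elm costs 36 (by enumerating all 12 distinct tours).
Excess = 37 − 36 = 1.

1 longer than the optimal tour.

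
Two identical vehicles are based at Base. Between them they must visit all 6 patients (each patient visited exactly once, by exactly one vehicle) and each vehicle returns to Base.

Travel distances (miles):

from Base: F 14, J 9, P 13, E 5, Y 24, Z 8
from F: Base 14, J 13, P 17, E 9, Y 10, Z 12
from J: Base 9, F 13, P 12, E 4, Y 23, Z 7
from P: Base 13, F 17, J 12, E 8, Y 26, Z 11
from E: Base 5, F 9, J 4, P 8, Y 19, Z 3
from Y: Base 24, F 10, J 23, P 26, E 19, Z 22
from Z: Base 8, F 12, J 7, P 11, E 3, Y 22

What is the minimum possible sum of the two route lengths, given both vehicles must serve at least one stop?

Minimum combined distance: 87 miles.

There are 2^5 − 1 = 31 ways to divide the 6 stops into two non-empty groups. For each, the best each vehicle can do is its own shortest tour through its group:
  {F} + {J, P, E, Y, Z}: 28 + 77 = 105
  {J} + {F, P, E, Y, Z}: 18 + 69 = 87
  {F, J} + {P, E, Y, Z}: 36 + 69 = 105
  {P} + {F, J, E, Y, Z}: 26 + 62 = 88
  {F, P} + {J, E, Y, Z}: 44 + 62 = 106
  {J, P} + {F, E, Y, Z}: 34 + 54 = 88
  … (31 splits in total)
Best: vehicle 1 Base → J → Base = 18; vehicle 2 Base → F → Y → P → E → Z → Base = 69; combined 87.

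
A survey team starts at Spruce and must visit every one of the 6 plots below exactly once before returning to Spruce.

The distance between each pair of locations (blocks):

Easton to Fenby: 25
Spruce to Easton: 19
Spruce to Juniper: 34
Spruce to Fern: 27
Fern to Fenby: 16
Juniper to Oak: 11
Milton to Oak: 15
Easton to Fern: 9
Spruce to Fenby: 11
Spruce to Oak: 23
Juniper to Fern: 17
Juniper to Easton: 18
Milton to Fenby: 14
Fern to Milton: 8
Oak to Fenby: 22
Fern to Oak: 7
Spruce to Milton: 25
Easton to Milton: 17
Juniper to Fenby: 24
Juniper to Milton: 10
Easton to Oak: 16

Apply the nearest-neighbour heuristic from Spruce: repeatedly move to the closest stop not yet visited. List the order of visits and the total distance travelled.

At Spruce the remaining stops are Fenby 11, Easton 19, Oak 23, Milton 25, Fern 27, Juniper 34; go to Fenby.
At Fenby the remaining stops are Milton 14, Fern 16, Oak 22, Juniper 24, Easton 25; go to Milton.
At Milton the remaining stops are Fern 8, Juniper 10, Oak 15, Easton 17; go to Fern.
At Fern the remaining stops are Oak 7, Easton 9, Juniper 17; go to Oak.
At Oak the remaining stops are Juniper 11, Easton 16; go to Juniper.
At Juniper the remaining stops are Easton 18; go to Easton.
Return Easton→Spruce: 19.
Total = 11 + 14 + 8 + 7 + 11 + 18 + 19 = 88.

Nearest-neighbour total = 88 blocks; route Spruce → Fenby → Milton → Fern → Oak → Juniper → Easton → Spruce.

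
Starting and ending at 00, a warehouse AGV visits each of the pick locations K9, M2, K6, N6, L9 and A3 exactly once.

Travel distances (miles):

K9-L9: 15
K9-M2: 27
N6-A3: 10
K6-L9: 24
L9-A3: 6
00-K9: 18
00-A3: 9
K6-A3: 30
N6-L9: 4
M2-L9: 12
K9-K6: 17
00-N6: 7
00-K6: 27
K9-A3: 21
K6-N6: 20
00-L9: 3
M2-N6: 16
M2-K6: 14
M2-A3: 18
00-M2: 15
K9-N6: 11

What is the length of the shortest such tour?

With 6 stops there are 6!/2 = 360 distinct round trips (a route and its reverse cost the same).
00 - K9 - M2 - K6 - N6 - L9 - A3 - 00: 18+27+14+20+4+6+9 = 98
00 - K9 - M2 - K6 - N6 - A3 - L9 - 00: 18+27+14+20+10+6+3 = 98
00 - K9 - M2 - K6 - L9 - N6 - A3 - 00: 18+27+14+24+4+10+9 = 106
00 - K9 - M2 - K6 - L9 - A3 - N6 - 00: 18+27+14+24+6+10+7 = 106
00 - K9 - M2 - K6 - A3 - N6 - L9 - 00: 18+27+14+30+10+4+3 = 106
00 - K9 - M2 - K6 - A3 - L9 - N6 - 00: 18+27+14+30+6+4+7 = 106
00 - K9 - M2 - N6 - K6 - L9 - A3 - 00: 18+27+16+20+24+6+9 = 120
00 - K9 - M2 - N6 - K6 - A3 - L9 - 00: 18+27+16+20+30+6+3 = 120
… (352 more)
00 - M2 - K6 - K9 - N6 - L9 - A3 - 00: 15+14+17+11+4+6+9 = 76  ← best
The minimum is 76.
One optimal route: 00 → M2 → K6 → K9 → N6 → L9 → A3 → 00 (or its reverse).

76 miles — the shortest possible round trip.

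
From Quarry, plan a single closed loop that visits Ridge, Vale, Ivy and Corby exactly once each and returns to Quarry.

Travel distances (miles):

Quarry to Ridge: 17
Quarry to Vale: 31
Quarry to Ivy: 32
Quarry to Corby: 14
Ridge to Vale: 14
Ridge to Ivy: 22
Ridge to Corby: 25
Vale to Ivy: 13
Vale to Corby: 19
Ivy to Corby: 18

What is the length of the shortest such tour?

Quarry - Ridge - Vale - Ivy - Corby - Quarry: 17+14+13+18+14 = 76
Quarry - Ridge - Vale - Corby - Ivy - Quarry: 17+14+19+18+32 = 100
Quarry - Ridge - Ivy - Vale - Corby - Quarry: 17+22+13+19+14 = 85
Quarry - Ridge - Ivy - Corby - Vale - Quarry: 17+22+18+19+31 = 107
Quarry - Ridge - Corby - Vale - Ivy - Quarry: 17+25+19+13+32 = 106
Quarry - Ridge - Corby - Ivy - Vale - Quarry: 17+25+18+13+31 = 104
Quarry - Vale - Ridge - Ivy - Corby - Quarry: 31+14+22+18+14 = 99
Quarry - Vale - Ridge - Corby - Ivy - Quarry: 31+14+25+18+32 = 120
Quarry - Vale - Ivy - Ridge - Corby - Quarry: 31+13+22+25+14 = 105
Quarry - Vale - Corby - Ridge - Ivy - Quarry: 31+19+25+22+32 = 129
Quarry - Ivy - Ridge - Vale - Corby - Quarry: 32+22+14+19+14 = 101
Quarry - Ivy - Vale - Ridge - Corby - Quarry: 32+13+14+25+14 = 98
The minimum is 76.
One optimal route: Quarry → Ridge → Vale → Ivy → Corby → Quarry (or its reverse).

Minimum total distance: 76 miles.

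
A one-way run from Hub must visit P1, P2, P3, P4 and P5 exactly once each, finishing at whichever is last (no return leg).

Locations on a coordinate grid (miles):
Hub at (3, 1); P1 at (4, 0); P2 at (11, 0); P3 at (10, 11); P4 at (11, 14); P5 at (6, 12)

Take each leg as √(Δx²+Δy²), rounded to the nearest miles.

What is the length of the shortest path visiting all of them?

Minimum one-way distance = 27 miles.

There are 5! = 120 possible orderings.
Hub → P1 → P2 → P3 → P4 → P5: 1+7+11+3+5 = 27
Hub → P1 → P2 → P3 → P5 → P4: 1+7+11+4+5 = 28
Hub → P1 → P2 → P4 → P3 → P5: 1+7+14+3+4 = 29
Hub → P1 → P2 → P4 → P5 → P3: 1+7+14+5+4 = 31
Hub → P1 → P2 → P5 → P3 → P4: 1+7+13+4+3 = 28
Hub → P1 → P2 → P5 → P4 → P3: 1+7+13+5+3 = 29
Hub → P1 → P3 → P2 → P4 → P5: 1+13+11+14+5 = 44
Hub → P1 → P3 → P2 → P5 → P4: 1+13+11+13+5 = 43
Hub → P1 → P3 → P4 → P2 → P5: 1+13+3+14+13 = 44
Hub → P1 → P3 → P4 → P5 → P2: 1+13+3+5+13 = 35
Hub → P1 → P3 → P5 → P2 → P4: 1+13+4+13+14 = 45
Hub → P1 → P3 → P5 → P4 → P2: 1+13+4+5+14 = 37
Hub → P1 → P4 → P2 → P3 → P5: 1+16+14+11+4 = 46
Hub → P1 → P4 → P2 → P5 → P3: 1+16+14+13+4 = 48
… (106 more)
The minimum is 27.
One shortest path: Hub → P1 → P2 → P3 → P4 → P5.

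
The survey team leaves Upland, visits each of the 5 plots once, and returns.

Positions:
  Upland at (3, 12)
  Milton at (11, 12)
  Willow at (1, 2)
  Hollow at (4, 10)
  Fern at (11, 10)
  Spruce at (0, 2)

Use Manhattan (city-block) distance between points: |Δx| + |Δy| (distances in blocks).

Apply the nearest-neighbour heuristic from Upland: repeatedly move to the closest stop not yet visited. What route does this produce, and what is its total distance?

From Upland: distances to unvisited — Hollow=3, Milton=8, Fern=10, Willow=12, Spruce=13. Nearest is Hollow (3).
From Hollow: distances to unvisited — Fern=7, Milton=9, Willow=11, Spruce=12. Nearest is Fern (7).
From Fern: distances to unvisited — Milton=2, Willow=18, Spruce=19. Nearest is Milton (2).
From Milton: distances to unvisited — Willow=20, Spruce=21. Nearest is Willow (20).
From Willow: distances to unvisited — Spruce=1. Nearest is Spruce (1).
Return Spruce→Upland: 13.
Total = 3 + 7 + 2 + 20 + 1 + 13 = 46.

Nearest-neighbour total = 46 blocks; route Upland → Hollow → Fern → Milton → Willow → Spruce → Upland.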